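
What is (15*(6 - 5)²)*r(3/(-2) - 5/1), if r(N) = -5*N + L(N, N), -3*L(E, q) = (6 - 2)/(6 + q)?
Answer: 1055/2 ≈ 527.50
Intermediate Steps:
L(E, q) = -4/(3*(6 + q)) (L(E, q) = -(6 - 2)/(3*(6 + q)) = -4/(3*(6 + q)))
r(N) = -5*N - 4/(18 + 3*N)
(15*(6 - 5)²)*r(3/(-2) - 5/1) = (15*(6 - 5)²)*((-4 - 15*(3/(-2) - 5/1)*(6 + (3/(-2) - 5/1)))/(3*(6 + (3/(-2) - 5/1)))) = (15*1²)*((-4 - 15*(3*(-½) - 5*1)*(6 + (3*(-½) - 5*1)))/(3*(6 + (3*(-½) - 5*1)))) = (15*1)*((-4 - 15*(-3/2 - 5)*(6 + (-3/2 - 5)))/(3*(6 + (-3/2 - 5)))) = 15*((-4 - 15*(-13/2)*(6 - 13/2))/(3*(6 - 13/2))) = 15*((-4 - 15*(-13/2)*(-½))/(3*(-½))) = 15*((⅓)*(-2)*(-4 - 195/4)) = 15*((⅓)*(-2)*(-211/4)) = 15*(211/6) = 1055/2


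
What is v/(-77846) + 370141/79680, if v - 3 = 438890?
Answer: -3078498977/3101384640 ≈ -0.99262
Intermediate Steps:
v = 438893 (v = 3 + 438890 = 438893)
v/(-77846) + 370141/79680 = 438893/(-77846) + 370141/79680 = 438893*(-1/77846) + 370141*(1/79680) = -438893/77846 + 370141/79680 = -3078498977/3101384640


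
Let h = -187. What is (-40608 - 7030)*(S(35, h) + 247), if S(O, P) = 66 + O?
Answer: -16578024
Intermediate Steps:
(-40608 - 7030)*(S(35, h) + 247) = (-40608 - 7030)*((66 + 35) + 247) = -47638*(101 + 247) = -47638*348 = -16578024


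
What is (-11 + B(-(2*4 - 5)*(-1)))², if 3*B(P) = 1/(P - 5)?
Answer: 4489/36 ≈ 124.69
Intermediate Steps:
B(P) = 1/(3*(-5 + P)) (B(P) = 1/(3*(P - 5)) = 1/(3*(-5 + P)))
(-11 + B(-(2*4 - 5)*(-1)))² = (-11 + 1/(3*(-5 - (2*4 - 5)*(-1))))² = (-11 + 1/(3*(-5 - (8 - 5)*(-1))))² = (-11 + 1/(3*(-5 - 1*3*(-1))))² = (-11 + 1/(3*(-5 - 3*(-1))))² = (-11 + 1/(3*(-5 + 3)))² = (-11 + (⅓)/(-2))² = (-11 + (⅓)*(-½))² = (-11 - ⅙)² = (-67/6)² = 4489/36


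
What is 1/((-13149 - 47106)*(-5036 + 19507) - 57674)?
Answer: -1/872007779 ≈ -1.1468e-9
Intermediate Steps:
1/((-13149 - 47106)*(-5036 + 19507) - 57674) = 1/(-60255*14471 - 57674) = 1/(-871950105 - 57674) = 1/(-872007779) = -1/872007779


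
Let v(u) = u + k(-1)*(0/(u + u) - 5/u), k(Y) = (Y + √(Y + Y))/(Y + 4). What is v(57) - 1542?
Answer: -253930/171 - 5*I*√2/171 ≈ -1485.0 - 0.041351*I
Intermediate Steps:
k(Y) = (Y + √2*√Y)/(4 + Y) (k(Y) = (Y + √(2*Y))/(4 + Y) = (Y + √2*√Y)/(4 + Y))
v(u) = u - 5*(-⅓ + I*√2/3)/u (v(u) = u + ((-1 + √2*√(-1))/(4 - 1))*(0/(u + u) - 5/u) = u + ((-1 + √2*I)/3)*(0/((2*u)) - 5/u) = u + ((-1 + I*√2)/3)*(0*(1/(2*u)) - 5/u) = u + (-⅓ + I*√2/3)*(0 - 5/u) = u + (-⅓ + I*√2/3)*(-5/u) = u - 5*(-⅓ + I*√2/3)/u)
v(57) - 1542 = (⅓)*(5 + 3*57² - 5*I*√2)/57 - 1542 = (⅓)*(1/57)*(5 + 3*3249 - 5*I*√2) - 1542 = (⅓)*(1/57)*(5 + 9747 - 5*I*√2) - 1542 = (⅓)*(1/57)*(9752 - 5*I*√2) - 1542 = (9752/171 - 5*I*√2/171) - 1542 = -253930/171 - 5*I*√2/171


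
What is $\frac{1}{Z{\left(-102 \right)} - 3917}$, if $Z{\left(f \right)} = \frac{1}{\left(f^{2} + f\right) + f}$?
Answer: $- \frac{10200}{39953399} \approx -0.0002553$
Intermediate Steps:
$Z{\left(f \right)} = \frac{1}{f^{2} + 2 f}$ ($Z{\left(f \right)} = \frac{1}{\left(f + f^{2}\right) + f} = \frac{1}{f^{2} + 2 f}$)
$\frac{1}{Z{\left(-102 \right)} - 3917} = \frac{1}{\frac{1}{\left(-102\right) \left(2 - 102\right)} - 3917} = \frac{1}{- \frac{1}{102 \left(-100\right)} - 3917} = \frac{1}{\left(- \frac{1}{102}\right) \left(- \frac{1}{100}\right) - 3917} = \frac{1}{\frac{1}{10200} - 3917} = \frac{1}{- \frac{39953399}{10200}} = - \frac{10200}{39953399}$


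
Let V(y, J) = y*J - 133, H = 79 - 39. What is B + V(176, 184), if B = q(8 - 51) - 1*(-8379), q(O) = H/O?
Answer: 1747050/43 ≈ 40629.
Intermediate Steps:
H = 40
V(y, J) = -133 + J*y (V(y, J) = J*y - 133 = -133 + J*y)
q(O) = 40/O
B = 360257/43 (B = 40/(8 - 51) - 1*(-8379) = 40/(-43) + 8379 = 40*(-1/43) + 8379 = -40/43 + 8379 = 360257/43 ≈ 8378.1)
B + V(176, 184) = 360257/43 + (-133 + 184*176) = 360257/43 + (-133 + 32384) = 360257/43 + 32251 = 1747050/43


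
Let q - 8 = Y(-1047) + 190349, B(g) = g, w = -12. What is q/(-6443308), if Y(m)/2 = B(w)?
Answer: -190333/6443308 ≈ -0.029540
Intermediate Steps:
Y(m) = -24 (Y(m) = 2*(-12) = -24)
q = 190333 (q = 8 + (-24 + 190349) = 8 + 190325 = 190333)
q/(-6443308) = 190333/(-6443308) = 190333*(-1/6443308) = -190333/6443308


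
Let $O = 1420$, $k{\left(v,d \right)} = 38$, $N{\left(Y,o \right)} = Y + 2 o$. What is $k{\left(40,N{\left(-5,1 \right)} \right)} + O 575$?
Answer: $816538$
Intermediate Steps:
$k{\left(40,N{\left(-5,1 \right)} \right)} + O 575 = 38 + 1420 \cdot 575 = 38 + 816500 = 816538$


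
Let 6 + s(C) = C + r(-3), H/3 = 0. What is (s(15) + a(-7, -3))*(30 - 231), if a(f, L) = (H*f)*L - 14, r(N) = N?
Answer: 1608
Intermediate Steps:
H = 0 (H = 3*0 = 0)
s(C) = -9 + C (s(C) = -6 + (C - 3) = -6 + (-3 + C) = -9 + C)
a(f, L) = -14 (a(f, L) = (0*f)*L - 14 = 0*L - 14 = 0 - 14 = -14)
(s(15) + a(-7, -3))*(30 - 231) = ((-9 + 15) - 14)*(30 - 231) = (6 - 14)*(-201) = -8*(-201) = 1608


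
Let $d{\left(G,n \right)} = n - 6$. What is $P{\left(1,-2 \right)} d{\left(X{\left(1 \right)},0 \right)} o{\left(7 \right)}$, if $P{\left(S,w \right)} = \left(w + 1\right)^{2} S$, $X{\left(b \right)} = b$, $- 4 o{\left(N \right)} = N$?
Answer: $\frac{21}{2} \approx 10.5$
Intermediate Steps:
$o{\left(N \right)} = - \frac{N}{4}$
$d{\left(G,n \right)} = -6 + n$
$P{\left(S,w \right)} = S \left(1 + w\right)^{2}$ ($P{\left(S,w \right)} = \left(1 + w\right)^{2} S = S \left(1 + w\right)^{2}$)
$P{\left(1,-2 \right)} d{\left(X{\left(1 \right)},0 \right)} o{\left(7 \right)} = 1 \left(1 - 2\right)^{2} \left(-6 + 0\right) \left(\left(- \frac{1}{4}\right) 7\right) = 1 \left(-1\right)^{2} \left(-6\right) \left(- \frac{7}{4}\right) = 1 \cdot 1 \left(-6\right) \left(- \frac{7}{4}\right) = 1 \left(-6\right) \left(- \frac{7}{4}\right) = \left(-6\right) \left(- \frac{7}{4}\right) = \frac{21}{2}$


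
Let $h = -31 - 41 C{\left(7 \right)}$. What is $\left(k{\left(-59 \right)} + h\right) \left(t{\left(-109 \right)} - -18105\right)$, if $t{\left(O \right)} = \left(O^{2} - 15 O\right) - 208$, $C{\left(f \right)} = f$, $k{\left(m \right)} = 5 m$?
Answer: $-19256169$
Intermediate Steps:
$h = -318$ ($h = -31 - 287 = -318$)
$t{\left(O \right)} = -208 + O^{2} - 15 O$
$\left(k{\left(-59 \right)} + h\right) \left(t{\left(-109 \right)} - -18105\right) = \left(5 \left(-59\right) - 318\right) \left(\left(-208 + \left(-109\right)^{2} - -1635\right) - -18105\right) = \left(-295 - 318\right) \left(\left(-208 + 11881 + 1635\right) + 18105\right) = - 613 \left(13308 + 18105\right) = \left(-613\right) 31413 = -19256169$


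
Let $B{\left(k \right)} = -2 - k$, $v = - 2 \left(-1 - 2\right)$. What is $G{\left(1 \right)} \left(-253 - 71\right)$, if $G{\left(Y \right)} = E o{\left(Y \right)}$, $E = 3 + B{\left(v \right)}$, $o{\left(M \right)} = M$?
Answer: $1620$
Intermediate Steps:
$v = 6$ ($v = \left(-2\right) \left(-3\right) = 6$)
$E = -5$ ($E = 3 - 8 = -5$)
$G{\left(Y \right)} = - 5 Y$
$G{\left(1 \right)} \left(-253 - 71\right) = \left(-5\right) 1 \left(-253 - 71\right) = \left(-5\right) \left(-324\right) = 1620$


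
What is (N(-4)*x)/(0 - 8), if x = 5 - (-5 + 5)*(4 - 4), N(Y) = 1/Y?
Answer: 5/32 ≈ 0.15625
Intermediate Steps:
N(Y) = 1/Y
x = 5 (x = 5 - 0*0 = 5 - 1*0 = 5 + 0 = 5)
(N(-4)*x)/(0 - 8) = (5/(-4))/(0 - 8) = -¼*5/(-8) = -5/4*(-⅛) = 5/32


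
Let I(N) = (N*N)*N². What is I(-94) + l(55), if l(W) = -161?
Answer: 78074735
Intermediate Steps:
I(N) = N⁴ (I(N) = N²*N² = N⁴)
I(-94) + l(55) = (-94)⁴ - 161 = 78074896 - 161 = 78074735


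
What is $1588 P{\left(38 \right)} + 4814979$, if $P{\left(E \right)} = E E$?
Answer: $7108051$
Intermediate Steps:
$P{\left(E \right)} = E^{2}$
$1588 P{\left(38 \right)} + 4814979 = 1588 \cdot 38^{2} + 4814979 = 1588 \cdot 1444 + 4814979 = 2293072 + 4814979 = 7108051$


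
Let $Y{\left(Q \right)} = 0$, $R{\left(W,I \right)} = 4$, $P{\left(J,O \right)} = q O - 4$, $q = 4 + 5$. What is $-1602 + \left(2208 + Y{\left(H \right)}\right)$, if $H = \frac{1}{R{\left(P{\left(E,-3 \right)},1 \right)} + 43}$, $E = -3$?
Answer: $606$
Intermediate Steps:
$q = 9$
$P{\left(J,O \right)} = -4 + 9 O$ ($P{\left(J,O \right)} = 9 O - 4 = -4 + 9 O$)
$H = \frac{1}{47}$ ($H = \frac{1}{4 + 43} = \frac{1}{47} \approx 0.021277$)
$-1602 + \left(2208 + Y{\left(H \right)}\right) = -1602 + \left(2208 + 0\right) = -1602 + 2208 = 606$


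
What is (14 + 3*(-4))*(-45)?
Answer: -90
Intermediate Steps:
(14 + 3*(-4))*(-45) = (14 - 12)*(-45) = 2*(-45) = -90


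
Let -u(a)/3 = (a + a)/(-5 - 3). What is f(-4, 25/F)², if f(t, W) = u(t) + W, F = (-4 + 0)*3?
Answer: 3721/144 ≈ 25.840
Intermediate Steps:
F = -12 (F = -4*3 = -12)
u(a) = 3*a/4 (u(a) = -3*(a + a)/(-5 - 3) = -3*2*a/(-8) = -3*2*a*(-1)/8 = -(-3)*a/4 = 3*a/4)
f(t, W) = W + 3*t/4 (f(t, W) = 3*t/4 + W = W + 3*t/4)
f(-4, 25/F)² = (25/(-12) + (¾)*(-4))² = (25*(-1/12) - 3)² = (-25/12 - 3)² = (-61/12)² = 3721/144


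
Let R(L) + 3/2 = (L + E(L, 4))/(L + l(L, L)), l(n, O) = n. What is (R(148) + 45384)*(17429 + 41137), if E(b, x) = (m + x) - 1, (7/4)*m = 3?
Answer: 2753586172347/1036 ≈ 2.6579e+9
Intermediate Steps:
m = 12/7 (m = (4/7)*3 = 12/7 ≈ 1.7143)
E(b, x) = 5/7 + x (E(b, x) = (12/7 + x) - 1 = 5/7 + x)
R(L) = -3/2 + (33/7 + L)/(2*L) (R(L) = -3/2 + (L + (5/7 + 4))/(L + L) = -3/2 + (L + 33/7)/((2*L)) = -3/2 + (33/7 + L)*(1/(2*L)) = -3/2 + (33/7 + L)/(2*L))
(R(148) + 45384)*(17429 + 41137) = ((33/14 - 1*148)/148 + 45384)*(17429 + 41137) = ((33/14 - 148)/148 + 45384)*58566 = ((1/148)*(-2039/14) + 45384)*58566 = (-2039/2072 + 45384)*58566 = (94033609/2072)*58566 = 2753586172347/1036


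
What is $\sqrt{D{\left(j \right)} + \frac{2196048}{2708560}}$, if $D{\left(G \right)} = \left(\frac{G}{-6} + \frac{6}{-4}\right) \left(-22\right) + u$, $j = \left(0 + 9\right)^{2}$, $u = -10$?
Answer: $\frac{\sqrt{9193606466105}}{169285} \approx 17.911$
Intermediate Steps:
$j = 81$ ($j = 9^{2} = 81$)
$D{\left(G \right)} = 23 + \frac{11 G}{3}$ ($D{\left(G \right)} = \left(\frac{G}{-6} + \frac{6}{-4}\right) \left(-22\right) - 10 = \left(G \left(- \frac{1}{6}\right) + 6 \left(- \frac{1}{4}\right)\right) \left(-22\right) - 10 = \left(- \frac{G}{6} - \frac{3}{2}\right) \left(-22\right) - 10 = \left(- \frac{3}{2} - \frac{G}{6}\right) \left(-22\right) - 10 = \left(33 + \frac{11 G}{3}\right) - 10 = 23 + \frac{11 G}{3}$)
$\sqrt{D{\left(j \right)} + \frac{2196048}{2708560}} = \sqrt{\left(23 + \frac{11}{3} \cdot 81\right) + \frac{2196048}{2708560}} = \sqrt{\left(23 + 297\right) + 2196048 \cdot \frac{1}{2708560}} = \sqrt{320 + \frac{137253}{169285}} = \sqrt{\frac{54308453}{169285}} = \frac{\sqrt{9193606466105}}{169285}$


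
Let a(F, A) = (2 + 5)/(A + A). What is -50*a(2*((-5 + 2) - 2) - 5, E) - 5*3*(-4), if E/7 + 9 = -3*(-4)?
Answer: 155/3 ≈ 51.667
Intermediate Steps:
E = 21 (E = -63 + 7*(-3*(-4)) = -63 + 7*12 = -63 + 84 = 21)
a(F, A) = 7/(2*A) (a(F, A) = 7/((2*A)) = 7*(1/(2*A)) = 7/(2*A))
-50*a(2*((-5 + 2) - 2) - 5, E) - 5*3*(-4) = -175/21 - 5*3*(-4) = -175/21 - 15*(-4) = -50*⅙ + 60 = -25/3 + 60 = 155/3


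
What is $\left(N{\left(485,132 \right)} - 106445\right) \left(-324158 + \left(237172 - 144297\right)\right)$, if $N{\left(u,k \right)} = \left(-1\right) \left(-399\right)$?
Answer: $24526637018$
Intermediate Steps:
$N{\left(u,k \right)} = 399$
$\left(N{\left(485,132 \right)} - 106445\right) \left(-324158 + \left(237172 - 144297\right)\right) = \left(399 - 106445\right) \left(-324158 + \left(237172 - 144297\right)\right) = - 106046 \left(-324158 + 92875\right) = \left(-106046\right) \left(-231283\right) = 24526637018$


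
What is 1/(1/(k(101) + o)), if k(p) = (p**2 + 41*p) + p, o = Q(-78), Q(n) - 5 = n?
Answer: 14370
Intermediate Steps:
Q(n) = 5 + n
o = -73 (o = 5 - 78 = -73)
k(p) = p**2 + 42*p
1/(1/(k(101) + o)) = 1/(1/(101*(42 + 101) - 73)) = 1/(1/(101*143 - 73)) = 1/(1/(14443 - 73)) = 1/(1/14370) = 14370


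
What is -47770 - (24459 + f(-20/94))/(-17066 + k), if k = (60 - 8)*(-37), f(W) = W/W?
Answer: -90712784/1899 ≈ -47769.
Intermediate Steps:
f(W) = 1
k = -1924 (k = 52*(-37) = -1924)
-47770 - (24459 + f(-20/94))/(-17066 + k) = -47770 - (24459 + 1)/(-17066 - 1924) = -47770 - 24460/(-18990) = -47770 - 24460*(-1)/18990 = -47770 - 1*(-2446/1899) = -47770 + 2446/1899 = -90712784/1899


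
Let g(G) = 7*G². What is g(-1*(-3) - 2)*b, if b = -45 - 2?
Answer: -329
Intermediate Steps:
b = -47
g(-1*(-3) - 2)*b = (7*(-1*(-3) - 2)²)*(-47) = (7*(3 - 2)²)*(-47) = (7*1²)*(-47) = (7*1)*(-47) = 7*(-47) = -329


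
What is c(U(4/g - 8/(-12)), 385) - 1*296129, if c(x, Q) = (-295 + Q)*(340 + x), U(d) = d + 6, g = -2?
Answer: -265109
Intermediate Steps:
U(d) = 6 + d
c(U(4/g - 8/(-12)), 385) - 1*296129 = (-100300 - 295*(6 + (4/(-2) - 8/(-12))) + 340*385 + 385*(6 + (4/(-2) - 8/(-12)))) - 1*296129 = (-100300 - 295*(6 + (4*(-½) - 8*(-1/12))) + 130900 + 385*(6 + (4*(-½) - 8*(-1/12)))) - 296129 = (-100300 - 295*(6 + (-2 + ⅔)) + 130900 + 385*(6 + (-2 + ⅔))) - 296129 = (-100300 - 295*(6 - 4/3) + 130900 + 385*(6 - 4/3)) - 296129 = (-100300 - 295*14/3 + 130900 + 385*(14/3)) - 296129 = (-100300 - 4130/3 + 130900 + 5390/3) - 296129 = 31020 - 296129 = -265109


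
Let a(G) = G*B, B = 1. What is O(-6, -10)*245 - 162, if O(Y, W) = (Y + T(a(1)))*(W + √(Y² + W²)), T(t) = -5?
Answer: 26788 - 5390*√34 ≈ -4640.8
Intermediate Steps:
a(G) = G (a(G) = G*1 = G)
O(Y, W) = (-5 + Y)*(W + √(W² + Y²)) (O(Y, W) = (Y - 5)*(W + √(Y² + W²)) = (-5 + Y)*(W + √(W² + Y²)))
O(-6, -10)*245 - 162 = (-5*(-10) - 5*√((-10)² + (-6)²) - 10*(-6) - 6*√((-10)² + (-6)²))*245 - 162 = (50 - 5*√(100 + 36) + 60 - 6*√(100 + 36))*245 - 162 = (50 - 10*√34 + 60 - 12*√34)*245 - 162 = (110 - 22*√34)*245 - 162 = (26950 - 5390*√34) - 162 = 26788 - 5390*√34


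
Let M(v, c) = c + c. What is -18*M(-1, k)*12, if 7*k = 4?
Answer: -1728/7 ≈ -246.86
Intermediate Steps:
k = 4/7 (k = (⅐)*4 = 4/7 ≈ 0.57143)
M(v, c) = 2*c
-18*M(-1, k)*12 = -36*4/7*12 = -18*8/7*12 = -144/7*12 = -1728/7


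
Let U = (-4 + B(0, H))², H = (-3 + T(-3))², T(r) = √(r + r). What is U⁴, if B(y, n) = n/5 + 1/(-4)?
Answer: 3888672233631553/25600000000 - 28778706383829*I*√6/400000000 ≈ 1.519e+5 - 1.7623e+5*I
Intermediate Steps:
T(r) = √2*√r (T(r) = √(2*r) = √2*√r)
H = (-3 + I*√6)² (H = (-3 + √2*√(-3))² = (-3 + √2*(I*√3))² = (-3 + I*√6)² ≈ 3.0 - 14.697*I)
B(y, n) = -¼ + n/5 (B(y, n) = n*(⅕) + 1*(-¼) = n/5 - ¼ = -¼ + n/5)
U = (-17/4 + (3 - I*√6)²/5)² (U = (-4 + (-¼ + (3 - I*√6)²/5))² = (-17/4 + (3 - I*√6)²/5)² ≈ 4.6825 + 21.458*I)
U⁴ = (1873/400 + 219*I*√6/25)⁴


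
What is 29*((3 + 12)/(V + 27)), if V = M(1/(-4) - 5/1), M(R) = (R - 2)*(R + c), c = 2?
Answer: 6960/809 ≈ 8.6032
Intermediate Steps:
M(R) = (-2 + R)*(2 + R) (M(R) = (R - 2)*(R + 2) = (-2 + R)*(2 + R))
V = 377/16 (V = -4 + (1/(-4) - 5/1)² = -4 + (1*(-¼) - 5*1)² = -4 + (-¼ - 5)² = -4 + (-21/4)² = -4 + 441/16 = 377/16 ≈ 23.563)
29*((3 + 12)/(V + 27)) = 29*((3 + 12)/(377/16 + 27)) = 29*(15/(809/16)) = 29*(15*(16/809)) = 29*(240/809) = 6960/809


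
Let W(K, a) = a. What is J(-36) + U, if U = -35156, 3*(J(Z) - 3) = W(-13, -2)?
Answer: -105461/3 ≈ -35154.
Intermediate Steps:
J(Z) = 7/3 (J(Z) = 3 + (⅓)*(-2) = 3 - ⅔ = 7/3)
J(-36) + U = 7/3 - 35156 = -105461/3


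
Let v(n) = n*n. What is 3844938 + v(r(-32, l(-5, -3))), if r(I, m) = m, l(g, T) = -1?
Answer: 3844939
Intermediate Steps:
v(n) = n**2
3844938 + v(r(-32, l(-5, -3))) = 3844938 + (-1)**2 = 3844938 + 1 = 3844939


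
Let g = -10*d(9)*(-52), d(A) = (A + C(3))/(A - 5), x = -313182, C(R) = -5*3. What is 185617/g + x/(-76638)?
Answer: -2330172281/9962940 ≈ -233.88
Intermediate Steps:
C(R) = -15
d(A) = (-15 + A)/(-5 + A) (d(A) = (A - 15)/(A - 5) = (-15 + A)/(-5 + A))
g = -780 (g = -10*(-15 + 9)/(-5 + 9)*(-52) = -10*(-6)/4*(-52) = -5*(-6)/2*(-52) = -10*(-3/2)*(-52) = 15*(-52) = -780)
185617/g + x/(-76638) = 185617/(-780) - 313182/(-76638) = 185617*(-1/780) - 313182*(-1/76638) = -185617/780 + 52197/12773 = -2330172281/9962940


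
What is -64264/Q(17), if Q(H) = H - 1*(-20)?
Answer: -64264/37 ≈ -1736.9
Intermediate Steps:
Q(H) = 20 + H (Q(H) = H + 20 = 20 + H)
-64264/Q(17) = -64264/(20 + 17) = -64264/37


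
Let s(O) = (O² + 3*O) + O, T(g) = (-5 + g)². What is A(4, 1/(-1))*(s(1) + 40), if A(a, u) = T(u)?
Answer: 1620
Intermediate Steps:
s(O) = O² + 4*O
A(a, u) = (-5 + u)²
A(4, 1/(-1))*(s(1) + 40) = (-5 + 1/(-1))²*(1*(4 + 1) + 40) = (-5 - 1)²*(1*5 + 40) = (-6)²*(5 + 40) = 36*45 = 1620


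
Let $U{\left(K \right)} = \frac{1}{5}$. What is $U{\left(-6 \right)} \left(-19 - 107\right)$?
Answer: $- \frac{126}{5} \approx -25.2$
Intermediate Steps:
$U{\left(K \right)} = \frac{1}{5}$
$U{\left(-6 \right)} \left(-19 - 107\right) = \frac{-19 - 107}{5} = \frac{1}{5} \left(-126\right) = - \frac{126}{5}$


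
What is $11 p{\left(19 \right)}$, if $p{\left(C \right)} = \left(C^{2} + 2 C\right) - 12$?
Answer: $4257$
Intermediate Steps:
$p{\left(C \right)} = -12 + C^{2} + 2 C$
$11 p{\left(19 \right)} = 11 \left(-12 + 19^{2} + 2 \cdot 19\right) = 11 \left(-12 + 361 + 38\right) = 11 \cdot 387 = 4257$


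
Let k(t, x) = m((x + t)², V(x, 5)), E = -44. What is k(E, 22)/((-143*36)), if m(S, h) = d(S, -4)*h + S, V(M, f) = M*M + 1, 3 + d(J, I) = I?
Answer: 2911/5148 ≈ 0.56546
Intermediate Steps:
d(J, I) = -3 + I
V(M, f) = 1 + M² (V(M, f) = M² + 1 = 1 + M²)
m(S, h) = S - 7*h (m(S, h) = (-3 - 4)*h + S = -7*h + S = S - 7*h)
k(t, x) = -7 + (t + x)² - 7*x² (k(t, x) = (x + t)² - 7*(1 + x²) = (t + x)² + (-7 - 7*x²) = -7 + (t + x)² - 7*x²)
k(E, 22)/((-143*36)) = (-7 + (-44 + 22)² - 7*22²)/((-143*36)) = (-7 + (-22)² - 7*484)/(-5148) = (-7 + 484 - 3388)*(-1/5148) = -2911*(-1/5148) = 2911/5148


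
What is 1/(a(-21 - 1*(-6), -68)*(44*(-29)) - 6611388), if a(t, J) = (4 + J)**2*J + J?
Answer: 1/348877108 ≈ 2.8663e-9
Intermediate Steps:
a(t, J) = J + J*(4 + J)**2 (a(t, J) = J*(4 + J)**2 + J = J + J*(4 + J)**2)
1/(a(-21 - 1*(-6), -68)*(44*(-29)) - 6611388) = 1/((-68*(1 + (4 - 68)**2))*(44*(-29)) - 6611388) = 1/(-68*(1 + (-64)**2)*(-1276) - 6611388) = 1/(-68*(1 + 4096)*(-1276) - 6611388) = 1/(-68*4097*(-1276) - 6611388) = 1/(-278596*(-1276) - 6611388) = 1/(355488496 - 6611388) = 1/348877108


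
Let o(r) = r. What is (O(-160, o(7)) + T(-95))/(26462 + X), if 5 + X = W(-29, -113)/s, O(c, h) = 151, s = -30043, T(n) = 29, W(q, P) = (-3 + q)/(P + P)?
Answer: 611074620/89817784547 ≈ 0.0068035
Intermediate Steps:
W(q, P) = (-3 + q)/(2*P) (W(q, P) = (-3 + q)/((2*P)) = (-3 + q)*(1/(2*P)) = (-3 + q)/(2*P))
X = -16974311/3394859 (X = -5 + ((½)*(-3 - 29)/(-113))/(-30043) = -5 + ((½)*(-1/113)*(-32))*(-1/30043) = -5 + (16/113)*(-1/30043) = -5 - 16/3394859 = -16974311/3394859 ≈ -5.0000)
(O(-160, o(7)) + T(-95))/(26462 + X) = (151 + 29)/(26462 - 16974311/3394859) = 180/(89817784547/3394859) = 180*(3394859/89817784547) = 611074620/89817784547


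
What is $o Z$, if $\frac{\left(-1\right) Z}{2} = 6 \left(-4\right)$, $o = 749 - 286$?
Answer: $22224$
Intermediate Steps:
$o = 463$
$Z = 48$ ($Z = - 2 \cdot 6 \left(-4\right) = \left(-2\right) \left(-24\right) = 48$)
$o Z = 463 \cdot 48 = 22224$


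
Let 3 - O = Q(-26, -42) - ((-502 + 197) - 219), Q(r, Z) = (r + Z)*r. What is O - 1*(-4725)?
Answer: 2436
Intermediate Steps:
Q(r, Z) = r*(Z + r) (Q(r, Z) = (Z + r)*r = r*(Z + r))
O = -2289 (O = 3 - (-26*(-42 - 26) - ((-502 + 197) - 219)) = 3 - (-26*(-68) - (-305 - 219)) = 3 - (1768 - 1*(-524)) = 3 - (1768 + 524) = 3 - 1*2292 = 3 - 2292 = -2289)
O - 1*(-4725) = -2289 - 1*(-4725) = -2289 + 4725 = 2436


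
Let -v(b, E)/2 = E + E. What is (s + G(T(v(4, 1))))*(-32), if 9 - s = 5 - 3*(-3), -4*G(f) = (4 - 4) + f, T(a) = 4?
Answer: 192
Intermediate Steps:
v(b, E) = -4*E (v(b, E) = -2*(E + E) = -4*E)
G(f) = -f/4 (G(f) = -((4 - 4) + f)/4 = -(0 + f)/4 = -f/4)
s = -5 (s = 9 - (5 - 3*(-3)) = 9 - (5 + 9) = 9 - 1*14 = 9 - 14 = -5)
(s + G(T(v(4, 1))))*(-32) = (-5 - ¼*4)*(-32) = (-5 - 1)*(-32) = -6*(-32) = 192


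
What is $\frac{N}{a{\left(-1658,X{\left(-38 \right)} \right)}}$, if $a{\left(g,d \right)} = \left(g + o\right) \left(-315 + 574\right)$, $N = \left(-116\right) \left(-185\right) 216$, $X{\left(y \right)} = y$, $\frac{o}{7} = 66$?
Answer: $- \frac{31320}{2093} \approx -14.964$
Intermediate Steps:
$o = 462$ ($o = 7 \cdot 66 = 462$)
$N = 4635360$ ($N = 21460 \cdot 216 = 4635360$)
$a{\left(g,d \right)} = 119658 + 259 g$ ($a{\left(g,d \right)} = \left(g + 462\right) \left(-315 + 574\right) = \left(462 + g\right) 259 = 119658 + 259 g$)
$\frac{N}{a{\left(-1658,X{\left(-38 \right)} \right)}} = \frac{4635360}{119658 + 259 \left(-1658\right)} = \frac{4635360}{119658 - 429422} = \frac{4635360}{-309764} = 4635360 \left(- \frac{1}{309764}\right) = - \frac{31320}{2093}$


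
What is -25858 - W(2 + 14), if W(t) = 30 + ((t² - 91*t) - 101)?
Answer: -24587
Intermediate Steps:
W(t) = -71 + t² - 91*t (W(t) = 30 + (-101 + t² - 91*t) = -71 + t² - 91*t)
-25858 - W(2 + 14) = -25858 - (-71 + (2 + 14)² - 91*(2 + 14)) = -25858 - (-71 + 16² - 91*16) = -25858 - (-71 + 256 - 1456) = -25858 - 1*(-1271) = -25858 + 1271 = -24587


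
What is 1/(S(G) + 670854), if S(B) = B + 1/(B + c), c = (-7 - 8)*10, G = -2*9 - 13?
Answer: 181/121418962 ≈ 1.4907e-6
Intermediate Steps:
G = -31 (G = -18 - 13 = -31)
c = -150 (c = -15*10 = -150)
S(B) = B + 1/(-150 + B) (S(B) = B + 1/(B - 150) = B + 1/(-150 + B))
1/(S(G) + 670854) = 1/((1 + (-31)² - 150*(-31))/(-150 - 31) + 670854) = 1/((1 + 961 + 4650)/(-181) + 670854) = 1/(-1/181*5612 + 670854) = 1/(-5612/181 + 670854) = 1/(121418962/181) = 181/121418962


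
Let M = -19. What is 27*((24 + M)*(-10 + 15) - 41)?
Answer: -432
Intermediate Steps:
27*((24 + M)*(-10 + 15) - 41) = 27*((24 - 19)*(-10 + 15) - 41) = 27*(5*5 - 41) = 27*(25 - 41) = 27*(-16) = -432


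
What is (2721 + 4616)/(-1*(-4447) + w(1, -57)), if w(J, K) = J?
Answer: 7337/4448 ≈ 1.6495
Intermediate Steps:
(2721 + 4616)/(-1*(-4447) + w(1, -57)) = (2721 + 4616)/(-1*(-4447) + 1) = 7337/(4447 + 1) = 7337/4448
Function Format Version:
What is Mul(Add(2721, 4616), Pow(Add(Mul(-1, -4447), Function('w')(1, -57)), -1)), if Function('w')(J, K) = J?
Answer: Rational(7337, 4448) ≈ 1.6495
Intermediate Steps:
Mul(Add(2721, 4616), Pow(Add(Mul(-1, -4447), Function('w')(1, -57)), -1)) = Mul(Add(2721, 4616), Pow(Add(Mul(-1, -4447), 1), -1)) = Mul(7337, Pow(Add(4447, 1), -1)) = Mul(7337, Pow(4448, -1)) = Mul(7337, Rational(1, 4448)) = Rational(7337, 4448)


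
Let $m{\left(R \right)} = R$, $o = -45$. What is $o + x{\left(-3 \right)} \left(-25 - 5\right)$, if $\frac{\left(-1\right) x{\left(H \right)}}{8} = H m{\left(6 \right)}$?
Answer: $-4365$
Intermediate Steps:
$x{\left(H \right)} = - 48 H$ ($x{\left(H \right)} = - 8 H 6 = - 8 \cdot 6 H = - 48 H$)
$o + x{\left(-3 \right)} \left(-25 - 5\right) = -45 + \left(-48\right) \left(-3\right) \left(-25 - 5\right) = -45 + 144 \left(-30\right) = -45 - 4320 = -4365$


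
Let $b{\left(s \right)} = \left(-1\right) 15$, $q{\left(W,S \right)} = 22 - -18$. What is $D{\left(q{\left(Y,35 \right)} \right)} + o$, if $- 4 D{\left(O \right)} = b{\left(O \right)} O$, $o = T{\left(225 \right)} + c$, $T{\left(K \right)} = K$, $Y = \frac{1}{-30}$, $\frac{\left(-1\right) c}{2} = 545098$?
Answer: $-1089821$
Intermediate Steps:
$c = -1090196$ ($c = \left(-2\right) 545098 = -1090196$)
$Y = - \frac{1}{30} \approx -0.033333$
$q{\left(W,S \right)} = 40$ ($q{\left(W,S \right)} = 22 + 18 = 40$)
$b{\left(s \right)} = -15$
$o = -1089971$ ($o = 225 - 1090196 = -1089971$)
$D{\left(O \right)} = \frac{15 O}{4}$ ($D{\left(O \right)} = - \frac{\left(-15\right) O}{4} = \frac{15 O}{4}$)
$D{\left(q{\left(Y,35 \right)} \right)} + o = \frac{15}{4} \cdot 40 - 1089971 = 150 - 1089971 = -1089821$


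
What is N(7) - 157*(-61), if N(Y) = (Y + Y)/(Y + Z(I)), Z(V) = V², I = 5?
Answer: 153239/16 ≈ 9577.4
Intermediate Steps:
N(Y) = 2*Y/(25 + Y) (N(Y) = (Y + Y)/(Y + 5²) = (2*Y)/(Y + 25) = (2*Y)/(25 + Y) = 2*Y/(25 + Y))
N(7) - 157*(-61) = 2*7/(25 + 7) - 157*(-61) = 2*7/32 + 9577 = 2*7*(1/32) + 9577 = 7/16 + 9577 = 153239/16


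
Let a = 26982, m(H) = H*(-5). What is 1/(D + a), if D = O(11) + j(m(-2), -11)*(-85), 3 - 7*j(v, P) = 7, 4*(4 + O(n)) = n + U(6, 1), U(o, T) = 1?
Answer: 7/189207 ≈ 3.6996e-5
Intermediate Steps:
m(H) = -5*H
O(n) = -15/4 + n/4 (O(n) = -4 + (n + 1)/4 = -4 + (1 + n)/4 = -4 + (¼ + n/4) = -15/4 + n/4)
j(v, P) = -4/7 (j(v, P) = 3/7 - ⅐*7 = 3/7 - 1 = -4/7)
D = 333/7 (D = (-15/4 + (¼)*11) - 4/7*(-85) = (-15/4 + 11/4) + 340/7 = -1 + 340/7 = 333/7 ≈ 47.571)
1/(D + a) = 1/(333/7 + 26982) = 1/(189207/7) = 7/189207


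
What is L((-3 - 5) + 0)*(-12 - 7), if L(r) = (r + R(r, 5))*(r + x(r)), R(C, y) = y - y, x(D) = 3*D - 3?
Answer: -5320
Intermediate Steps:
x(D) = -3 + 3*D
R(C, y) = 0
L(r) = r*(-3 + 4*r) (L(r) = (r + 0)*(r + (-3 + 3*r)) = r*(-3 + 4*r))
L((-3 - 5) + 0)*(-12 - 7) = (((-3 - 5) + 0)*(-3 + 4*((-3 - 5) + 0)))*(-12 - 7) = ((-8 + 0)*(-3 + 4*(-8 + 0)))*(-19) = -8*(-3 + 4*(-8))*(-19) = -8*(-3 - 32)*(-19) = -8*(-35)*(-19) = 280*(-19) = -5320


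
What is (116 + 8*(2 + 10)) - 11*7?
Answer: 135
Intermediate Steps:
(116 + 8*(2 + 10)) - 11*7 = (116 + 8*12) - 77 = (116 + 96) - 77 = 212 - 77 = 135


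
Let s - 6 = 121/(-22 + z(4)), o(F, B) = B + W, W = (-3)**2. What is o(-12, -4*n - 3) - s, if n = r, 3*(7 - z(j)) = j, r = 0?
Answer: 363/49 ≈ 7.4082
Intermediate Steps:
z(j) = 7 - j/3
n = 0
W = 9
o(F, B) = 9 + B (o(F, B) = B + 9 = 9 + B)
s = -69/49 (s = 6 + 121/(-22 + (7 - 1/3*4)) = 6 + 121/(-22 + (7 - 4/3)) = 6 + 121/(-22 + 17/3) = 6 + 121/(-49/3) = 6 - 3/49*121 = 6 - 363/49 = -69/49 ≈ -1.4082)
o(-12, -4*n - 3) - s = (9 + (-4*0 - 3)) - 1*(-69/49) = (9 + (0 - 3)) + 69/49 = (9 - 3) + 69/49 = 6 + 69/49 = 363/49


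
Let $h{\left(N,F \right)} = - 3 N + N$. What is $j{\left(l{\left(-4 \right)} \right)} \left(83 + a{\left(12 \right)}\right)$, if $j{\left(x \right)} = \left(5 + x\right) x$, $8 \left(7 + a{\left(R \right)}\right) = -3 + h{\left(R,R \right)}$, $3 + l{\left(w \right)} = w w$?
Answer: $\frac{67977}{4} \approx 16994.0$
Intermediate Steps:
$l{\left(w \right)} = -3 + w^{2}$ ($l{\left(w \right)} = -3 + w w = -3 + w^{2}$)
$h{\left(N,F \right)} = - 2 N$
$a{\left(R \right)} = - \frac{59}{8} - \frac{R}{4}$ ($a{\left(R \right)} = -7 + \frac{-3 - 2 R}{8} = -7 - \left(\frac{3}{8} + \frac{R}{4}\right) = - \frac{59}{8} - \frac{R}{4}$)
$j{\left(x \right)} = x \left(5 + x\right)$
$j{\left(l{\left(-4 \right)} \right)} \left(83 + a{\left(12 \right)}\right) = \left(-3 + \left(-4\right)^{2}\right) \left(5 - \left(3 - \left(-4\right)^{2}\right)\right) \left(83 - \frac{83}{8}\right) = \left(-3 + 16\right) \left(5 + \left(-3 + 16\right)\right) \left(83 - \frac{83}{8}\right) = 13 \left(5 + 13\right) \left(83 - \frac{83}{8}\right) = 13 \cdot 18 \cdot \frac{581}{8} = 234 \cdot \frac{581}{8} = \frac{67977}{4}$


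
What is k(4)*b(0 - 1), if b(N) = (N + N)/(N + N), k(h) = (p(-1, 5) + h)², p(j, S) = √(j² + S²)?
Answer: (4 + √26)² ≈ 82.792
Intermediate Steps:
p(j, S) = √(S² + j²)
k(h) = (h + √26)² (k(h) = (√(5² + (-1)²) + h)² = (√(25 + 1) + h)² = (√26 + h)² = (h + √26)²)
b(N) = 1 (b(N) = (2*N)/((2*N)) = (2*N)*(1/(2*N)) = 1)
k(4)*b(0 - 1) = (4 + √26)²*1 = (4 + √26)²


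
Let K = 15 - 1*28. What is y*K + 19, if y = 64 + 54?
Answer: -1515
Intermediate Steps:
K = -13 (K = 15 - 28 = -13)
y = 118
y*K + 19 = 118*(-13) + 19 = -1534 + 19 = -1515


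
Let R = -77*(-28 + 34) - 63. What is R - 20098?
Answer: -20623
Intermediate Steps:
R = -525 (R = -77*6 - 63 = -462 - 63 = -525)
R - 20098 = -525 - 20098 = -20623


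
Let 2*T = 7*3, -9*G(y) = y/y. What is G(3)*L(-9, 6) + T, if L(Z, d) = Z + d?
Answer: 65/6 ≈ 10.833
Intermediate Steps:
G(y) = -⅑ (G(y) = -y/(9*y) = -⅑*1 = -⅑)
T = 21/2 (T = (7*3)/2 = (½)*21 = 21/2 ≈ 10.500)
G(3)*L(-9, 6) + T = -(-9 + 6)/9 + 21/2 = -⅑*(-3) + 21/2 = ⅓ + 21/2 = 65/6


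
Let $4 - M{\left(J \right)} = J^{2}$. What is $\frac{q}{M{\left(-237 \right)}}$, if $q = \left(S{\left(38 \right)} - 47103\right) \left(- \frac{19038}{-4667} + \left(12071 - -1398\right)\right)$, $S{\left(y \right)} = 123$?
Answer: $\frac{590809777956}{52424411} \approx 11270.0$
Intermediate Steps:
$M{\left(J \right)} = 4 - J^{2}$
$q = - \frac{2954048889780}{4667}$ ($q = \left(123 - 47103\right) \left(- \frac{19038}{-4667} + \left(12071 - -1398\right)\right) = - 46980 \left(\left(-19038\right) \left(- \frac{1}{4667}\right) + \left(12071 + 1398\right)\right) = - 46980 \left(\frac{19038}{4667} + 13469\right) = \left(-46980\right) \frac{62878861}{4667} = - \frac{2954048889780}{4667} \approx -6.3297 \cdot 10^{8}$)
$\frac{q}{M{\left(-237 \right)}} = - \frac{2954048889780}{4667 \left(4 - \left(-237\right)^{2}\right)} = - \frac{2954048889780}{4667 \left(4 - 56169\right)} = - \frac{2954048889780}{4667 \left(-56165\right)} = \left(- \frac{2954048889780}{4667}\right) \left(- \frac{1}{56165}\right) = \frac{590809777956}{52424411}$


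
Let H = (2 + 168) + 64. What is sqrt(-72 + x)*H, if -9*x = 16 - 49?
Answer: 78*I*sqrt(615) ≈ 1934.3*I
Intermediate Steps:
x = 11/3 (x = -(16 - 49)/9 = -1/9*(-33) = 11/3 ≈ 3.6667)
H = 234 (H = 170 + 64 = 234)
sqrt(-72 + x)*H = sqrt(-72 + 11/3)*234 = sqrt(-205/3)*234 = (I*sqrt(615)/3)*234 = 78*I*sqrt(615)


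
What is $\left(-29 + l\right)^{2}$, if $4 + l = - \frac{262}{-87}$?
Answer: $\frac{6806881}{7569} \approx 899.31$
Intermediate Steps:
$l = - \frac{86}{87}$ ($l = -4 - \frac{262}{-87} = -4 - - \frac{262}{87} = -4 + \frac{262}{87} = - \frac{86}{87} \approx -0.98851$)
$\left(-29 + l\right)^{2} = \left(-29 - \frac{86}{87}\right)^{2} = \left(- \frac{2609}{87}\right)^{2} = \frac{6806881}{7569}$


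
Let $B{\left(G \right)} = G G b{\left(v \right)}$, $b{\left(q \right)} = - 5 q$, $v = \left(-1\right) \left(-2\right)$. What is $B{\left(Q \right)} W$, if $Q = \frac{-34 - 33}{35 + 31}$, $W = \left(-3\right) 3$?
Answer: $\frac{22445}{242} \approx 92.748$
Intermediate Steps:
$v = 2$
$W = -9$
$Q = - \frac{67}{66} \approx -1.0152$
$B{\left(G \right)} = - 10 G^{2}$ ($B{\left(G \right)} = G G \left(\left(-5\right) 2\right) = G^{2} \left(-10\right) = - 10 G^{2}$)
$B{\left(Q \right)} W = - 10 \left(- \frac{67}{66}\right)^{2} \left(-9\right) = \left(-10\right) \frac{4489}{4356} \left(-9\right) = \left(- \frac{22445}{2178}\right) \left(-9\right) = \frac{22445}{242}$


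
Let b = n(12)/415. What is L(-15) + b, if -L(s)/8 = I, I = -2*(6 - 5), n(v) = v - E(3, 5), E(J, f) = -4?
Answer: 6656/415 ≈ 16.039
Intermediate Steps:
n(v) = 4 + v (n(v) = v - 1*(-4) = v + 4 = 4 + v)
b = 16/415 (b = (4 + 12)/415 = 16*(1/415) = 16/415 ≈ 0.038554)
I = -2 (I = -2*1 = -2)
L(s) = 16 (L(s) = -8*(-2) = 16)
L(-15) + b = 16 + 16/415 = 6656/415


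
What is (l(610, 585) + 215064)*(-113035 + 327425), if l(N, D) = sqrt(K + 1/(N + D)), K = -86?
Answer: 46107570960 + 42878*I*sqrt(122808955)/239 ≈ 4.6108e+10 + 1.9882e+6*I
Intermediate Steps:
l(N, D) = sqrt(-86 + 1/(D + N)) (l(N, D) = sqrt(-86 + 1/(N + D)) = sqrt(-86 + 1/(D + N)))
(l(610, 585) + 215064)*(-113035 + 327425) = (sqrt((1 - 86*585 - 86*610)/(585 + 610)) + 215064)*(-113035 + 327425) = (sqrt((1 - 50310 - 52460)/1195) + 215064)*214390 = (sqrt((1/1195)*(-102769)) + 215064)*214390 = (sqrt(-102769/1195) + 215064)*214390 = (I*sqrt(122808955)/1195 + 215064)*214390 = (215064 + I*sqrt(122808955)/1195)*214390 = 46107570960 + 42878*I*sqrt(122808955)/239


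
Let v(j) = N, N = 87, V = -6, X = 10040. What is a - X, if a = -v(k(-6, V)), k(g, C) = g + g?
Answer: -10127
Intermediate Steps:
k(g, C) = 2*g
v(j) = 87
a = -87 (a = -1*87 = -87)
a - X = -87 - 1*10040 = -87 - 10040 = -10127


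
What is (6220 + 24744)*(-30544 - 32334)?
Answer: -1946954392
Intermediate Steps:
(6220 + 24744)*(-30544 - 32334) = 30964*(-62878) = -1946954392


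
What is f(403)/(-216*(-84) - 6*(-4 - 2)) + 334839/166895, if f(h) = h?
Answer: 1230926341/606830220 ≈ 2.0285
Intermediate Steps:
f(403)/(-216*(-84) - 6*(-4 - 2)) + 334839/166895 = 403/(-216*(-84) - 6*(-4 - 2)) + 334839/166895 = 403/(18144 - 6*(-6)) + 334839*(1/166895) = 403/(18144 + 36) + 334839/166895 = 403/18180 + 334839/166895 = 1230926341/606830220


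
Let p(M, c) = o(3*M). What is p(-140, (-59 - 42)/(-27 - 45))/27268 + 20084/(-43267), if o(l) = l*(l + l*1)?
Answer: 3679236772/294951139 ≈ 12.474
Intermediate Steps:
o(l) = 2*l² (o(l) = l*(l + l) = l*(2*l) = 2*l²)
p(M, c) = 18*M² (p(M, c) = 2*(3*M)² = 2*(9*M²) = 18*M²)
p(-140, (-59 - 42)/(-27 - 45))/27268 + 20084/(-43267) = (18*(-140)²)/27268 + 20084/(-43267) = (18*19600)*(1/27268) + 20084*(-1/43267) = 352800*(1/27268) - 20084/43267 = 88200/6817 - 20084/43267 = 3679236772/294951139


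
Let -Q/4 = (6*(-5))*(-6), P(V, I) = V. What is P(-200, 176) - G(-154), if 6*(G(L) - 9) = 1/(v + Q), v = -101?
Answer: -1029533/4926 ≈ -209.00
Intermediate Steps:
Q = -720 (Q = -4*6*(-5)*(-6) = -(-120)*(-6) = -4*180 = -720)
G(L) = 44333/4926 (G(L) = 9 + 1/(6*(-101 - 720)) = 9 + (⅙)/(-821) = 9 + (⅙)*(-1/821) = 9 - 1/4926 = 44333/4926)
P(-200, 176) - G(-154) = -200 - 1*44333/4926 = -200 - 44333/4926 = -1029533/4926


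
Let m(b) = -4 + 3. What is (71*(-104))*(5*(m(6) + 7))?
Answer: -221520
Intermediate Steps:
m(b) = -1
(71*(-104))*(5*(m(6) + 7)) = (71*(-104))*(5*(-1 + 7)) = -36920*6 = -7384*30 = -221520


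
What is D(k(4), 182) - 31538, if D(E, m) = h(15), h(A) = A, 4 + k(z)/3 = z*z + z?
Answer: -31523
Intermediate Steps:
k(z) = -12 + 3*z + 3*z² (k(z) = -12 + 3*(z*z + z) = -12 + 3*(z² + z) = -12 + 3*(z + z²) = -12 + (3*z + 3*z²) = -12 + 3*z + 3*z²)
D(E, m) = 15
D(k(4), 182) - 31538 = 15 - 31538 = -31523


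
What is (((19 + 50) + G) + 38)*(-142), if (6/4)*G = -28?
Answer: -37630/3 ≈ -12543.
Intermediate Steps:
G = -56/3 (G = (⅔)*(-28) = -56/3 ≈ -18.667)
(((19 + 50) + G) + 38)*(-142) = (((19 + 50) - 56/3) + 38)*(-142) = ((69 - 56/3) + 38)*(-142) = (151/3 + 38)*(-142) = (265/3)*(-142) = -37630/3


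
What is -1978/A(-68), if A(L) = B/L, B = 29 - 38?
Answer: -134504/9 ≈ -14945.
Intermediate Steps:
B = -9
A(L) = -9/L
-1978/A(-68) = -1978/((-9/(-68))) = -1978/((-9*(-1/68))) = -1978/9/68 = -1978*68/9 = -134504/9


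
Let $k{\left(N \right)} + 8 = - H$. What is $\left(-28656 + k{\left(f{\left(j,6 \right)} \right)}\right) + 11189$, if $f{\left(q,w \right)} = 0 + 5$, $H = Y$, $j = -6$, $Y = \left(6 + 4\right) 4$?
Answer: $-17515$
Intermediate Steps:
$Y = 40$ ($Y = 10 \cdot 4 = 40$)
$H = 40$
$f{\left(q,w \right)} = 5$
$k{\left(N \right)} = -48$ ($k{\left(N \right)} = -8 - 40 = -48$)
$\left(-28656 + k{\left(f{\left(j,6 \right)} \right)}\right) + 11189 = \left(-28656 - 48\right) + 11189 = -28704 + 11189 = -17515$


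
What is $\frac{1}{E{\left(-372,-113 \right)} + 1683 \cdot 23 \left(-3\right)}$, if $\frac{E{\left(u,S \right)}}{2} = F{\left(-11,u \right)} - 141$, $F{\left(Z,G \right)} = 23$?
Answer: $- \frac{1}{116363} \approx -8.5938 \cdot 10^{-6}$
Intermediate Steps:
$E{\left(u,S \right)} = -236$ ($E{\left(u,S \right)} = 2 \left(23 - 141\right) = 2 \left(-118\right) = -236$)
$\frac{1}{E{\left(-372,-113 \right)} + 1683 \cdot 23 \left(-3\right)} = \frac{1}{-236 + 1683 \cdot 23 \left(-3\right)} = \frac{1}{-236 + 1683 \left(-69\right)} = \frac{1}{-236 - 116127} = \frac{1}{-116363} = - \frac{1}{116363}$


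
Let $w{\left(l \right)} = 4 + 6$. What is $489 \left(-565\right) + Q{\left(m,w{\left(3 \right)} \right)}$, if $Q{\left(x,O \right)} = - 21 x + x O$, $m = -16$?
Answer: $-276109$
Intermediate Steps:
$w{\left(l \right)} = 10$
$Q{\left(x,O \right)} = - 21 x + O x$
$489 \left(-565\right) + Q{\left(m,w{\left(3 \right)} \right)} = 489 \left(-565\right) - 16 \left(-21 + 10\right) = -276285 - -176 = -276285 + 176 = -276109$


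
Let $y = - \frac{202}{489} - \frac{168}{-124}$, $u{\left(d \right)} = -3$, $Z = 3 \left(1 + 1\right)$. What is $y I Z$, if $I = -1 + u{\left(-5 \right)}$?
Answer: $- \frac{114208}{5053} \approx -22.602$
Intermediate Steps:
$Z = 6$ ($Z = 3 \cdot 2 = 6$)
$I = -4$ ($I = -1 - 3 = -4$)
$y = \frac{14276}{15159}$ ($y = \left(-202\right) \frac{1}{489} - - \frac{42}{31} = - \frac{202}{489} + \frac{42}{31} = \frac{14276}{15159} \approx 0.94175$)
$y I Z = \frac{14276 \left(\left(-4\right) 6\right)}{15159} = \frac{14276}{15159} \left(-24\right) = - \frac{114208}{5053}$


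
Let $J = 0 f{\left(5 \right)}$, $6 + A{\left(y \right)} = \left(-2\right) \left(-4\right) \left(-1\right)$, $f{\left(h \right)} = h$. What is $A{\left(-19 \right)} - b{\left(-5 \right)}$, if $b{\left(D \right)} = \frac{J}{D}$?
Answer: $-14$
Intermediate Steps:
$A{\left(y \right)} = -14$ ($A{\left(y \right)} = -6 + \left(-2\right) \left(-4\right) \left(-1\right) = -6 + 8 \left(-1\right) = -6 - 8 = -14$)
$J = 0$ ($J = 0 \cdot 5 = 0$)
$b{\left(D \right)} = 0$ ($b{\left(D \right)} = \frac{0}{D} = 0$)
$A{\left(-19 \right)} - b{\left(-5 \right)} = -14 - 0 = -14 + 0 = -14$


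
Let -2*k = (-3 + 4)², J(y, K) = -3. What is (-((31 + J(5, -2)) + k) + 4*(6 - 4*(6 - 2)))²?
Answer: 18225/4 ≈ 4556.3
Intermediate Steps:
k = -½ (k = -(-3 + 4)²/2 = -½*1² = -½*1 = -½ ≈ -0.50000)
(-((31 + J(5, -2)) + k) + 4*(6 - 4*(6 - 2)))² = (-((31 - 3) - ½) + 4*(6 - 4*(6 - 2)))² = (-(28 - ½) + 4*(6 - 4*4))² = (-1*55/2 + 4*(6 - 16))² = (-55/2 + 4*(-10))² = (-55/2 - 40)² = (-135/2)² = 18225/4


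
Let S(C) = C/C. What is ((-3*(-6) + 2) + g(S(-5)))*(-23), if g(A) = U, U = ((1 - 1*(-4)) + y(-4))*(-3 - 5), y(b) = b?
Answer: -276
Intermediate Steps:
S(C) = 1
U = -8 (U = ((1 - 1*(-4)) - 4)*(-3 - 5) = ((1 + 4) - 4)*(-8) = (5 - 4)*(-8) = 1*(-8) = -8)
g(A) = -8
((-3*(-6) + 2) + g(S(-5)))*(-23) = ((-3*(-6) + 2) - 8)*(-23) = ((18 + 2) - 8)*(-23) = (20 - 8)*(-23) = 12*(-23) = -276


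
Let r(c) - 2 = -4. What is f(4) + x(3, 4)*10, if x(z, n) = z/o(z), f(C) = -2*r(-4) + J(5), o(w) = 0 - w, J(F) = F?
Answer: -1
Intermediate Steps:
r(c) = -2 (r(c) = 2 - 4 = -2)
o(w) = -w
f(C) = 9 (f(C) = -2*(-2) + 5 = 4 + 5 = 9)
x(z, n) = -1 (x(z, n) = z/((-z)) = z*(-1/z) = -1)
f(4) + x(3, 4)*10 = 9 - 1*10 = 9 - 10 = -1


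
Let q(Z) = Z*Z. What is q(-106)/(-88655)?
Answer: -11236/88655 ≈ -0.12674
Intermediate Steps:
q(Z) = Z**2
q(-106)/(-88655) = (-106)**2/(-88655) = 11236*(-1/88655) = -11236/88655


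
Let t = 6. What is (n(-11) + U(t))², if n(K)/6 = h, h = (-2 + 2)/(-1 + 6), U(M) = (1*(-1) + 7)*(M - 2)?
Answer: 576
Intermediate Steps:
U(M) = -12 + 6*M (U(M) = (-1 + 7)*(-2 + M) = 6*(-2 + M) = -12 + 6*M)
h = 0 (h = 0/5 = 0*(⅕) = 0)
n(K) = 0 (n(K) = 6*0 = 0)
(n(-11) + U(t))² = (0 + (-12 + 6*6))² = (0 + (-12 + 36))² = (0 + 24)² = 24² = 576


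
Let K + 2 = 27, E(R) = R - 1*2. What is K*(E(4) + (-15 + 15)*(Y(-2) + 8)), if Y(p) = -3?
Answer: 50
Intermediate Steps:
E(R) = -2 + R (E(R) = R - 2 = -2 + R)
K = 25 (K = -2 + 27 = 25)
K*(E(4) + (-15 + 15)*(Y(-2) + 8)) = 25*((-2 + 4) + (-15 + 15)*(-3 + 8)) = 25*(2 + 0*5) = 25*(2 + 0) = 25*2 = 50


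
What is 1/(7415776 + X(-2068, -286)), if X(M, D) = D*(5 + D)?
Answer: 1/7496142 ≈ 1.3340e-7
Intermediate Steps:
1/(7415776 + X(-2068, -286)) = 1/(7415776 - 286*(5 - 286)) = 1/(7415776 - 286*(-281)) = 1/(7415776 + 80366) = 1/7496142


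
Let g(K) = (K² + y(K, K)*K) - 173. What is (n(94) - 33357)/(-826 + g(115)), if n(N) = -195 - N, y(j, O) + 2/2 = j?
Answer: -16823/12668 ≈ -1.3280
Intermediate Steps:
y(j, O) = -1 + j
g(K) = -173 + K² + K*(-1 + K) (g(K) = (K² + (-1 + K)*K) - 173 = (K² + K*(-1 + K)) - 173 = -173 + K² + K*(-1 + K))
(n(94) - 33357)/(-826 + g(115)) = ((-195 - 1*94) - 33357)/(-826 + (-173 - 1*115 + 2*115²)) = ((-195 - 94) - 33357)/(-826 + (-173 - 115 + 2*13225)) = (-289 - 33357)/(-826 + (-173 - 115 + 26450)) = -33646/(-826 + 26162) = -33646/25336 = -33646*1/25336 = -16823/12668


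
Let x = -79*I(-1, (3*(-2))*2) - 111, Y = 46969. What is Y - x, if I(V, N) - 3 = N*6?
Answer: 41629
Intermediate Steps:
I(V, N) = 3 + 6*N (I(V, N) = 3 + N*6 = 3 + 6*N)
x = 5340 (x = -79*(3 + 6*((3*(-2))*2)) - 111 = -79*(3 + 6*(-6*2)) - 111 = -79*(3 + 6*(-12)) - 111 = -79*(3 - 72) - 111 = -79*(-69) - 111 = 5451 - 111 = 5340)
Y - x = 46969 - 1*5340 = 46969 - 5340 = 41629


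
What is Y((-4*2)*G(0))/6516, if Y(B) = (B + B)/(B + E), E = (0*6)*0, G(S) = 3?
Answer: 1/3258 ≈ 0.00030694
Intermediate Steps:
E = 0 (E = 0*0 = 0)
Y(B) = 2 (Y(B) = (B + B)/(B + 0) = (2*B)/B = 2)
Y((-4*2)*G(0))/6516 = 2/6516 = 2*(1/6516) = 1/3258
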